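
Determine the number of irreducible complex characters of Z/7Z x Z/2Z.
14

Explanation: The number of irreducible complex representations of a finite group equals its number of conjugacy classes. Z/7Z x Z/2Z is abelian of order 14, so every element is its own conjugacy class: 14 classes, so Z/7Z x Z/2Z (order 14) has exactly 14 irreducible complex representations.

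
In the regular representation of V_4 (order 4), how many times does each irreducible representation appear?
Each irreducible V_i of dimension d_i appears with multiplicity d_i, i.e. rho_reg = (direct sum over all irreducibles V_i) d_i V_i. The irreducible dimensions for V_4 are 1, 1, 1, 1: 4 irreducibles of dimension 1, each with multiplicity 1. Total dimension 4*1*1 = 4 = |G|.

Solution. General theorem: in the regular representation of a finite group G, each irreducible appears with multiplicity equal to its dimension. Check: dim(rho_reg) = sum d_i^2 = 1 + 1 + 1 + 1 = 4 = |G|.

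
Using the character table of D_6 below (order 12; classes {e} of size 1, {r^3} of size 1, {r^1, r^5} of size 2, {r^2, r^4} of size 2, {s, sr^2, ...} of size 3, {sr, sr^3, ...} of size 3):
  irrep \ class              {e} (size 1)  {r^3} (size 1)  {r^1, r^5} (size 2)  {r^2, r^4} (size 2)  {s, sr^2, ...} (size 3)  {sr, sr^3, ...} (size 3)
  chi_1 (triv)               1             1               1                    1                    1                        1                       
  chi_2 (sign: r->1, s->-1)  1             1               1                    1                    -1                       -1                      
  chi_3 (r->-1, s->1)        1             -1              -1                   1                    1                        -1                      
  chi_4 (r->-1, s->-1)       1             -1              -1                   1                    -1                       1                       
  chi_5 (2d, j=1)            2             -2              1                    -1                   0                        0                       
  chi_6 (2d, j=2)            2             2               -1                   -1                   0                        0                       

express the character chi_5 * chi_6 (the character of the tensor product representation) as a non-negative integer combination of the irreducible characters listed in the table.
chi_5 tensor chi_6 = chi_3 + chi_4 + chi_5 (all other irreducibles have multiplicity 0).

Details: The character of a tensor product is the pointwise product (chi_5 * chi_6)(C) = chi_5(C) * chi_6(C):
  {e}: (2)*(2), {r^3}: (-2)*(2), {r^1, r^5}: (1)*(-1), {r^2, r^4}: (-1)*(-1), {s, sr^2, ...}: (0)*(0), {sr, sr^3, ...}: (0)*(0)
so (chi_5 * chi_6) takes values
  {e} -> 4, {r^3} -> -4, {r^1, r^5} -> -1, {r^2, r^4} -> 1, {s, sr^2, ...} -> 0, {sr, sr^3, ...} -> 0.
Now take the inner product of this character with each irreducible chi from the table, <chi_5*chi_6, chi> = (1/12) sum_C |C| (chi_5*chi_6)(C) conj(chi(C)):
  <chi_5*chi_6, chi_1> = (1/12)[1*(4)*conj(1) + 1*(-4)*conj(1) + 2*(-1)*conj(1) + 2*(1)*conj(1) + 3*(0)*conj(1) + 3*(0)*conj(1)]
      = (1/12)[(4) + (-4) + (-2) + (2) + (0) + (0)] = 0/12 = 0
  <chi_5*chi_6, chi_2> = (1/12)[1*(4)*conj(1) + 1*(-4)*conj(1) + 2*(-1)*conj(1) + 2*(1)*conj(1) + 3*(0)*conj(-1) + 3*(0)*conj(-1)]
      = (1/12)[(4) + (-4) + (-2) + (2) + (0) + (0)] = 0/12 = 0
  <chi_5*chi_6, chi_3> = (1/12)[1*(4)*conj(1) + 1*(-4)*conj(-1) + 2*(-1)*conj(-1) + 2*(1)*conj(1) + 3*(0)*conj(1) + 3*(0)*conj(-1)]
      = (1/12)[(4) + (4) + (2) + (2) + (0) + (0)] = 12/12 = 1
  <chi_5*chi_6, chi_4> = (1/12)[1*(4)*conj(1) + 1*(-4)*conj(-1) + 2*(-1)*conj(-1) + 2*(1)*conj(1) + 3*(0)*conj(-1) + 3*(0)*conj(1)]
      = (1/12)[(4) + (4) + (2) + (2) + (0) + (0)] = 12/12 = 1
  <chi_5*chi_6, chi_5> = (1/12)[1*(4)*conj(2) + 1*(-4)*conj(-2) + 2*(-1)*conj(1) + 2*(1)*conj(-1) + 3*(0)*conj(0) + 3*(0)*conj(0)]
      = (1/12)[(8) + (8) + (-2) + (-2) + (0) + (0)] = 12/12 = 1
  <chi_5*chi_6, chi_6> = (1/12)[1*(4)*conj(2) + 1*(-4)*conj(2) + 2*(-1)*conj(-1) + 2*(1)*conj(-1) + 3*(0)*conj(0) + 3*(0)*conj(0)]
      = (1/12)[(8) + (-8) + (2) + (-2) + (0) + (0)] = 0/12 = 0
Hence the multiplicities are chi_3: 1, chi_4: 1, chi_5: 1. Dimension check: dim(chi_5)*dim(chi_6) = 2*2 = 4 and sum (mult * dim) = 1*1 + 1*1 + 1*2 = 4.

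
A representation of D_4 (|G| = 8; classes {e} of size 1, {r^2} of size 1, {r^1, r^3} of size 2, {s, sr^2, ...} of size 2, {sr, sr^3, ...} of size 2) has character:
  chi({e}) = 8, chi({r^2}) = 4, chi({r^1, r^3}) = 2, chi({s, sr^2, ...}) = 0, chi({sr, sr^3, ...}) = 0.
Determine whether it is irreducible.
Not irreducible (reducible): <chi, chi> = 11 > 1.

Working: <chi, chi> = (1/|G|) sum_C |C| * |chi(C)|^2 = (1/8)[1*|8|^2 + 1*|4|^2 + 2*|2|^2 + 2*|0|^2 + 2*|0|^2]
  = (1/8)[(64) + (16) + (8) + (0) + (0)] = 88/8 = 11.
A character is irreducible iff <chi, chi> = 1, so this representation is reducible.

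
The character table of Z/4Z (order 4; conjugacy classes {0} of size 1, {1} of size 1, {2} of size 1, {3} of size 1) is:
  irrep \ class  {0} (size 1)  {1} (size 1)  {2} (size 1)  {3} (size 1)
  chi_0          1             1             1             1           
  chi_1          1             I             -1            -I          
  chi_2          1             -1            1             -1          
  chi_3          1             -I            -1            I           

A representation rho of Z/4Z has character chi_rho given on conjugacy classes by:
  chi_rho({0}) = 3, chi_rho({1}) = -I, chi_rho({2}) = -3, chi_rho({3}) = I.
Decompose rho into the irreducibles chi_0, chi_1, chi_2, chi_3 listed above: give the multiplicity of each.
Multiplicities: chi_0: 0, chi_1: 1, chi_2: 0, chi_3: 2.

Details: Use <chi_rho, chi> = (1/|G|) sum_C |C| * chi_rho(C) * conj(chi(C)) with |G| = 4 for each irreducible chi in the table:
  <chi_rho, chi_0> = (1/4)[1*(3)*conj(1) + 1*(-I)*conj(1) + 1*(-3)*conj(1) + 1*(I)*conj(1)]
      = (1/4)[(3) + (-I) + (-3) + (I)] = 0/4 = 0
  <chi_rho, chi_1> = (1/4)[1*(3)*conj(1) + 1*(-I)*conj(I) + 1*(-3)*conj(-1) + 1*(I)*conj(-I)]
      = (1/4)[(3) + (-1) + (3) + (-1)] = 4/4 = 1
  <chi_rho, chi_2> = (1/4)[1*(3)*conj(1) + 1*(-I)*conj(-1) + 1*(-3)*conj(1) + 1*(I)*conj(-1)]
      = (1/4)[(3) + (I) + (-3) + (-I)] = 0/4 = 0
  <chi_rho, chi_3> = (1/4)[1*(3)*conj(1) + 1*(-I)*conj(-I) + 1*(-3)*conj(-1) + 1*(I)*conj(I)]
      = (1/4)[(3) + (1) + (3) + (1)] = 8/4 = 2
(Exp terms are combined using exp(i*s)*conj(exp(i*t)) = exp(i*(s-t)), and sums of them are collapsed using the identity that for every m > 1 the m distinct m-th roots of unity sum to 0, e.g. 1 + exp(2*I*pi/3) + exp(-2*I*pi/3) = 0.)
Dimension check: dim(rho) = sum (mult * dim) = 0*1 + 1*1 + 0*1 + 2*1 = 3 = chi_rho(e) = 3.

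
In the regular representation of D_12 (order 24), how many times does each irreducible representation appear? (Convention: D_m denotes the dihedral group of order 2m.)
Each irreducible V_i of dimension d_i appears with multiplicity d_i, i.e. rho_reg = (direct sum over all irreducibles V_i) d_i V_i. The irreducible dimensions for D_12 are 1, 1, 1, 1, 2, 2, 2, 2, 2: 4 irreducibles of dimension 1, each with multiplicity 1; 5 irreducibles of dimension 2, each with multiplicity 2. Total dimension 4*1*1 + 5*2*2 = 24 = |G|.

Why: General theorem: in the regular representation of a finite group G, each irreducible appears with multiplicity equal to its dimension. Check: dim(rho_reg) = sum d_i^2 = 1 + 1 + 1 + 1 + 4 + 4 + 4 + 4 + 4 = 24 = |G|.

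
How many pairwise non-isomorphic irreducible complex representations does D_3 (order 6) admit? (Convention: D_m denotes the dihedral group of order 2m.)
3

Solution. The number of irreducible complex representations of a finite group equals its number of conjugacy classes. D_3 has 3 conjugacy classes ((n+3)/2 for n odd), so D_3 (order 6) has exactly 3 irreducible complex representations.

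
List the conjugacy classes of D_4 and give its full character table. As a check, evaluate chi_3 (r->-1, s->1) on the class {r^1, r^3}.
Conjugacy classes: {e} of size 1, {r^2} of size 1, {r^1, r^3} of size 2, {s, sr^2, ...} of size 2, {sr, sr^3, ...} of size 2.
Character table:
  irrep \ class              {e} (size 1)  {r^2} (size 1)  {r^1, r^3} (size 2)  {s, sr^2, ...} (size 2)  {sr, sr^3, ...} (size 2)
  chi_1 (triv)               1             1               1                    1                        1                       
  chi_2 (sign: r->1, s->-1)  1             1               1                    -1                       -1                      
  chi_3 (r->-1, s->1)        1             1               -1                   1                        -1                      
  chi_4 (r->-1, s->-1)       1             1               -1                   -1                       1                       
  chi_5 (2d, j=1)            2             -2              0                    0                        0                       

Spot check: chi_3 (r->-1, s->1) on {r^1, r^3} = -1.

Why: D_4 has order 2*4 = 8 with 5 conjugacy classes, hence 5 irreducibles. Sum of squared dims 1 + 1 + 1 + 1 + 4 = 8 = |G|. Linear characters come from the abelianisation; the 2-dimensional irreps have character r^k -> 2*cos(2*pi*j*k/4), reflections -> 0.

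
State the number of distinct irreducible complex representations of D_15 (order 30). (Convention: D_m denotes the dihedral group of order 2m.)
9

Working: The number of irreducible complex representations of a finite group equals its number of conjugacy classes. D_15 has 9 conjugacy classes ((n+3)/2 for n odd), so D_15 (order 30) has exactly 9 irreducible complex representations.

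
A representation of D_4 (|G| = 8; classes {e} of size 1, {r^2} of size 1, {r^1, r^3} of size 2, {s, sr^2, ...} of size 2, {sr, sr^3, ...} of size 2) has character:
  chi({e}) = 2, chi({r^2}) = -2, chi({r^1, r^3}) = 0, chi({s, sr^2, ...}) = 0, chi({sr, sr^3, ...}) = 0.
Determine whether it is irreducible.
Irreducible: <chi, chi> = 1.

Why: <chi, chi> = (1/|G|) sum_C |C| * |chi(C)|^2 = (1/8)[1*|2|^2 + 1*|-2|^2 + 2*|0|^2 + 2*|0|^2 + 2*|0|^2]
  = (1/8)[(4) + (4) + (0) + (0) + (0)] = 8/8 = 1.
A character is irreducible iff <chi, chi> = 1, so this representation is irreducible.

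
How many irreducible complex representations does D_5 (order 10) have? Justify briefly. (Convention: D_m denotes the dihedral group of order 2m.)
4

Why: The number of irreducible complex representations of a finite group equals its number of conjugacy classes. D_5 has 4 conjugacy classes ((n+3)/2 for n odd), so D_5 (order 10) has exactly 4 irreducible complex representations.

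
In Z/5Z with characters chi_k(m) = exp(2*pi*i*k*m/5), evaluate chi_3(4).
chi_3(4) = zeta_5^12 = exp(4*I*pi/5)

Derivation: chi_3(4) = zeta_5^(3*4) = zeta_5^12. Since zeta_5^5 = 1, this equals zeta_5^2 = exp(2*pi*i*2/5) = exp(4*I*pi/5).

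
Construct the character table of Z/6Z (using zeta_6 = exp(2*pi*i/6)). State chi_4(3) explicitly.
Character table of Z/6Z (irreps indexed chi_0,...,chi_5 with chi_k(m) = zeta_6^(k*m), zeta_6 = exp(2*pi*i/6)):
  irrep \ class  {0} (size 1)  {1} (size 1)    {2} (size 1)    {3} (size 1)  {4} (size 1)    {5} (size 1)  
  chi_0          1             1               1               1             1               1             
  chi_1          1             exp(I*pi/3)     exp(2*I*pi/3)   -1            exp(-2*I*pi/3)  exp(-I*pi/3)  
  chi_2          1             exp(2*I*pi/3)   exp(-2*I*pi/3)  1             exp(2*I*pi/3)   exp(-2*I*pi/3)
  chi_3          1             -1              1               -1            1               -1            
  chi_4          1             exp(-2*I*pi/3)  exp(2*I*pi/3)   1             exp(-2*I*pi/3)  exp(2*I*pi/3) 
  chi_5          1             exp(-I*pi/3)    exp(-2*I*pi/3)  -1            exp(2*I*pi/3)   exp(I*pi/3)   

Spot check: chi_4(3) = zeta_6^(4*3) = zeta_6^12 = 1.

Explanation: Z/6Z is abelian, so all 6 irreducible complex representations are 1-dimensional. They are given by chi_k(m) = zeta_6^(k*m) for k = 0,...,5. Row orthogonality: sum_m chi_k(m) conj(chi_l(m)) = 6 * [k = l].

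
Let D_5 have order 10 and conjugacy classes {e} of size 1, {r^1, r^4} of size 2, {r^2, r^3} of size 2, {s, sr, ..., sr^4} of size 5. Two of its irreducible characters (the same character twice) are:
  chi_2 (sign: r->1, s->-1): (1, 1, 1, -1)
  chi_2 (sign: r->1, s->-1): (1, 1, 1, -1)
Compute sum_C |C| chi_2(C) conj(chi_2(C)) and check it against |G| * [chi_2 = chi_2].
Sum = 10 = |G| = 10; so <chi_2, chi_2> = 1 (norm-1 confirms irreducibility).

Argument: Compute term by term over conjugacy classes (|C| * chi_2(C) * conj(chi_2(C))):
  1*(1)*conj(1) + 2*(1)*conj(1) + 2*(1)*conj(1) + 5*(-1)*conj(-1)
  = (1) + (2) + (2) + (5)
  = 10.
Dividing by |G| = 10 gives 10/10 = 1, matching the row-orthogonality relation <chi_2, chi_2> = [chi_2 = chi_2].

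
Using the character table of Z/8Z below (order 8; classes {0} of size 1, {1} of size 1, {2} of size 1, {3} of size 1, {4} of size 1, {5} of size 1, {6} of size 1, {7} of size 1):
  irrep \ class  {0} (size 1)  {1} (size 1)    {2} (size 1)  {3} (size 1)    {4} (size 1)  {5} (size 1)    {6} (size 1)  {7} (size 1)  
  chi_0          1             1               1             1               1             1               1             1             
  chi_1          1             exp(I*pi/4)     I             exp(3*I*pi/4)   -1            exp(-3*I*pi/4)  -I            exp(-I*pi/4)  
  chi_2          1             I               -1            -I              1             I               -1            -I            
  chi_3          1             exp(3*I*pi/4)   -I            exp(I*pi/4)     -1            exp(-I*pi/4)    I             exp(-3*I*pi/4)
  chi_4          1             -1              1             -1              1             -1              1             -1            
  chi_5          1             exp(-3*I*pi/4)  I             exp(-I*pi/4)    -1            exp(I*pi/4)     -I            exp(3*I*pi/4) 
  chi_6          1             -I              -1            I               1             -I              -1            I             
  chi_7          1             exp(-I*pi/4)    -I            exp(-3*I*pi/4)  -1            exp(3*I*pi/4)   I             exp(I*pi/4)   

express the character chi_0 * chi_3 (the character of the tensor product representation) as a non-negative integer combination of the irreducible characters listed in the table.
chi_0 tensor chi_3 = chi_3 (all other irreducibles have multiplicity 0).

The character of a tensor product is the pointwise product (chi_0 * chi_3)(C) = chi_0(C) * chi_3(C):
  {0}: (1)*(1), {1}: (1)*(exp(3*I*pi/4)), {2}: (1)*(-I), {3}: (1)*(exp(I*pi/4)), {4}: (1)*(-1), {5}: (1)*(exp(-I*pi/4)), {6}: (1)*(I), {7}: (1)*(exp(-3*I*pi/4))
so (chi_0 * chi_3) takes values
  {0} -> 1, {1} -> exp(3*I*pi/4), {2} -> -I, {3} -> exp(I*pi/4), {4} -> -1, {5} -> exp(-I*pi/4), {6} -> I, {7} -> exp(-3*I*pi/4).
Now take the inner product of this character with each irreducible chi from the table, <chi_0*chi_3, chi> = (1/8) sum_C |C| (chi_0*chi_3)(C) conj(chi(C)):
  <chi_0*chi_3, chi_0> = (1/8)[1*(1)*conj(1) + 1*(exp(3*I*pi/4))*conj(1) + 1*(-I)*conj(1) + 1*(exp(I*pi/4))*conj(1) + 1*(-1)*conj(1) + 1*(exp(-I*pi/4))*conj(1) + 1*(I)*conj(1) + 1*(exp(-3*I*pi/4))*conj(1)]
      = (1/8)[(1) + (exp(3*I*pi/4)) + (-I) + (exp(I*pi/4)) + (-1) + (exp(-I*pi/4)) + (I) + (exp(-3*I*pi/4))] = 0/8 = 0
  <chi_0*chi_3, chi_1> = (1/8)[1*(1)*conj(1) + 1*(exp(3*I*pi/4))*conj(exp(I*pi/4)) + 1*(-I)*conj(I) + 1*(exp(I*pi/4))*conj(exp(3*I*pi/4)) + 1*(-1)*conj(-1) + 1*(exp(-I*pi/4))*conj(exp(-3*I*pi/4)) + 1*(I)*conj(-I) + 1*(exp(-3*I*pi/4))*conj(exp(-I*pi/4))]
      = (1/8)[(1) + (I) + (-1) + (-I) + (1) + (I) + (-1) + (-I)] = 0/8 = 0
  <chi_0*chi_3, chi_2> = (1/8)[1*(1)*conj(1) + 1*(exp(3*I*pi/4))*conj(I) + 1*(-I)*conj(-1) + 1*(exp(I*pi/4))*conj(-I) + 1*(-1)*conj(1) + 1*(exp(-I*pi/4))*conj(I) + 1*(I)*conj(-1) + 1*(exp(-3*I*pi/4))*conj(-I)]
      = (1/8)[(1) + (-exp(-3*I*pi/4)) + (I) + (exp(3*I*pi/4)) + (-1) + (-exp(I*pi/4)) + (-I) + (exp(-I*pi/4))] = 0/8 = 0
  <chi_0*chi_3, chi_3> = (1/8)[1*(1)*conj(1) + 1*(exp(3*I*pi/4))*conj(exp(3*I*pi/4)) + 1*(-I)*conj(-I) + 1*(exp(I*pi/4))*conj(exp(I*pi/4)) + 1*(-1)*conj(-1) + 1*(exp(-I*pi/4))*conj(exp(-I*pi/4)) + 1*(I)*conj(I) + 1*(exp(-3*I*pi/4))*conj(exp(-3*I*pi/4))]
      = (1/8)[(1) + (1) + (1) + (1) + (1) + (1) + (1) + (1)] = 8/8 = 1
  <chi_0*chi_3, chi_4> = (1/8)[1*(1)*conj(1) + 1*(exp(3*I*pi/4))*conj(-1) + 1*(-I)*conj(1) + 1*(exp(I*pi/4))*conj(-1) + 1*(-1)*conj(1) + 1*(exp(-I*pi/4))*conj(-1) + 1*(I)*conj(1) + 1*(exp(-3*I*pi/4))*conj(-1)]
      = (1/8)[(1) + (-exp(3*I*pi/4)) + (-I) + (-exp(I*pi/4)) + (-1) + (-exp(-I*pi/4)) + (I) + (-exp(-3*I*pi/4))] = 0/8 = 0
  <chi_0*chi_3, chi_5> = (1/8)[1*(1)*conj(1) + 1*(exp(3*I*pi/4))*conj(exp(-3*I*pi/4)) + 1*(-I)*conj(I) + 1*(exp(I*pi/4))*conj(exp(-I*pi/4)) + 1*(-1)*conj(-1) + 1*(exp(-I*pi/4))*conj(exp(I*pi/4)) + 1*(I)*conj(-I) + 1*(exp(-3*I*pi/4))*conj(exp(3*I*pi/4))]
      = (1/8)[(1) + (-I) + (-1) + (I) + (1) + (-I) + (-1) + (I)] = 0/8 = 0
  <chi_0*chi_3, chi_6> = (1/8)[1*(1)*conj(1) + 1*(exp(3*I*pi/4))*conj(-I) + 1*(-I)*conj(-1) + 1*(exp(I*pi/4))*conj(I) + 1*(-1)*conj(1) + 1*(exp(-I*pi/4))*conj(-I) + 1*(I)*conj(-1) + 1*(exp(-3*I*pi/4))*conj(I)]
      = (1/8)[(1) + (exp(-3*I*pi/4)) + (I) + (-exp(3*I*pi/4)) + (-1) + (exp(I*pi/4)) + (-I) + (-exp(-I*pi/4))] = 0/8 = 0
  <chi_0*chi_3, chi_7> = (1/8)[1*(1)*conj(1) + 1*(exp(3*I*pi/4))*conj(exp(-I*pi/4)) + 1*(-I)*conj(-I) + 1*(exp(I*pi/4))*conj(exp(-3*I*pi/4)) + 1*(-1)*conj(-1) + 1*(exp(-I*pi/4))*conj(exp(3*I*pi/4)) + 1*(I)*conj(I) + 1*(exp(-3*I*pi/4))*conj(exp(I*pi/4))]
      = (1/8)[(1) + (-1) + (1) + (-1) + (1) + (-1) + (1) + (-1)] = 0/8 = 0
(Exp terms are combined using exp(i*s)*conj(exp(i*t)) = exp(i*(s-t)), and sums of them are collapsed using the identity that for every m > 1 the m distinct m-th roots of unity sum to 0, e.g. 1 + exp(2*I*pi/3) + exp(-2*I*pi/3) = 0.)
Hence the multiplicities are chi_3: 1. Dimension check: dim(chi_0)*dim(chi_3) = 1*1 = 1 and sum (mult * dim) = 1*1 = 1.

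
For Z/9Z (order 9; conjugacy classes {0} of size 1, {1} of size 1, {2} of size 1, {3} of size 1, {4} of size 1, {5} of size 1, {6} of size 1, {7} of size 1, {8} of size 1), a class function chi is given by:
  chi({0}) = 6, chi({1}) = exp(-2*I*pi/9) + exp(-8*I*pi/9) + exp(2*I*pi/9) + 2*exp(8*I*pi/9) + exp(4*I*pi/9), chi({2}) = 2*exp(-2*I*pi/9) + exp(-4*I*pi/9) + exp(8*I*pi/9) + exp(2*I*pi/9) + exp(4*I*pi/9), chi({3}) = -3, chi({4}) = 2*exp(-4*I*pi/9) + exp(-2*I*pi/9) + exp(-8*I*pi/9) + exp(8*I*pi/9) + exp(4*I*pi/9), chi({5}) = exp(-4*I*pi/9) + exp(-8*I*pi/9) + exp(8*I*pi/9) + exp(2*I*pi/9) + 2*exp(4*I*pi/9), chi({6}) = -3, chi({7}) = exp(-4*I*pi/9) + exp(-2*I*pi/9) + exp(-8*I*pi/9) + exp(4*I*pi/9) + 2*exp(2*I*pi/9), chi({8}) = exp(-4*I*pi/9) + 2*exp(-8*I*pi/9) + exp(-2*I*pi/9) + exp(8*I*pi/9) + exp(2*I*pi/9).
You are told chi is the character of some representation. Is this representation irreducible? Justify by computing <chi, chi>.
Not irreducible (reducible): <chi, chi> = 8 > 1.

Reasoning: <chi, chi> = (1/|G|) sum_C |C| * |chi(C)|^2 = (1/9)[1*|6|^2 + 1*|exp(-2*I*pi/9) + exp(-8*I*pi/9) + exp(2*I*pi/9) + 2*exp(8*I*pi/9) + exp(4*I*pi/9)|^2 + 1*|2*exp(-2*I*pi/9) + exp(-4*I*pi/9) + exp(8*I*pi/9) + exp(2*I*pi/9) + exp(4*I*pi/9)|^2 + 1*|-3|^2 + 1*|2*exp(-4*I*pi/9) + exp(-2*I*pi/9) + exp(-8*I*pi/9) + exp(8*I*pi/9) + exp(4*I*pi/9)|^2 + 1*|exp(-4*I*pi/9) + exp(-8*I*pi/9) + exp(8*I*pi/9) + exp(2*I*pi/9) + 2*exp(4*I*pi/9)|^2 + 1*|-3|^2 + 1*|exp(-4*I*pi/9) + exp(-2*I*pi/9) + exp(-8*I*pi/9) + exp(4*I*pi/9) + 2*exp(2*I*pi/9)|^2 + 1*|exp(-4*I*pi/9) + 2*exp(-8*I*pi/9) + exp(-2*I*pi/9) + exp(8*I*pi/9) + exp(2*I*pi/9)|^2]
  = (1/9)[(36) + (3) + (3) + (9) + (3) + (3) + (9) + (3) + (3)] = 72/9 = 8.
(Exp terms are combined using exp(i*s)*conj(exp(i*t)) = exp(i*(s-t)), and sums of them are collapsed using the identity that for every m > 1 the m distinct m-th roots of unity sum to 0, e.g. 1 + exp(2*I*pi/3) + exp(-2*I*pi/3) = 0.)
A character is irreducible iff <chi, chi> = 1, so this representation is reducible.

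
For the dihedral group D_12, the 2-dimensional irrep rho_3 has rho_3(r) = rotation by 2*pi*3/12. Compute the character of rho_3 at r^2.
chi_{rho_3}(r^2) = 2*cos(2*pi*3*2/12) = -2

Reasoning: rho_3(r^2) is rotation by angle 2*pi*3*2/12, whose trace is 2*cos(2*pi*3*2/12) = -2.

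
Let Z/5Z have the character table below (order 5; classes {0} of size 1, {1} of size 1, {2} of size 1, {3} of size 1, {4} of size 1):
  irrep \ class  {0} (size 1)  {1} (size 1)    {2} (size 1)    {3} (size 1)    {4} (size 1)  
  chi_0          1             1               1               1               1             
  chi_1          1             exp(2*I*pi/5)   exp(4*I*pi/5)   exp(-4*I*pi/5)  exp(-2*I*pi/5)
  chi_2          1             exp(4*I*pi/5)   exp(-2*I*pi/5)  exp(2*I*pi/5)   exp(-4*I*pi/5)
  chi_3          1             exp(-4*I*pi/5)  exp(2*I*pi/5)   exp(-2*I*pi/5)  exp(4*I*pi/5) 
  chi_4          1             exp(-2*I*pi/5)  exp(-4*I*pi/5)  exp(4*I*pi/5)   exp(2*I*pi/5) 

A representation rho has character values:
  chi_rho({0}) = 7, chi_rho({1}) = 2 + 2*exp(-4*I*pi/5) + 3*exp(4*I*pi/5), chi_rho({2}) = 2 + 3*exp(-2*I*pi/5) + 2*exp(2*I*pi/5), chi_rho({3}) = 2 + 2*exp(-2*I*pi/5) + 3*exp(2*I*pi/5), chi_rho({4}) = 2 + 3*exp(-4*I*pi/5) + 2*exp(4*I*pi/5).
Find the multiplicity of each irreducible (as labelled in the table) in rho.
Multiplicities: chi_0: 2, chi_1: 0, chi_2: 3, chi_3: 2, chi_4: 0.

Argument: Use <chi_rho, chi> = (1/|G|) sum_C |C| * chi_rho(C) * conj(chi(C)) with |G| = 5 for each irreducible chi in the table:
  <chi_rho, chi_0> = (1/5)[1*(7)*conj(1) + 1*(2 + 2*exp(-4*I*pi/5) + 3*exp(4*I*pi/5))*conj(1) + 1*(2 + 3*exp(-2*I*pi/5) + 2*exp(2*I*pi/5))*conj(1) + 1*(2 + 2*exp(-2*I*pi/5) + 3*exp(2*I*pi/5))*conj(1) + 1*(2 + 3*exp(-4*I*pi/5) + 2*exp(4*I*pi/5))*conj(1)]
      = (1/5)[(7) + (2 + 2*exp(-4*I*pi/5) + 3*exp(4*I*pi/5)) + (2 + 3*exp(-2*I*pi/5) + 2*exp(2*I*pi/5)) + (2 + 2*exp(-2*I*pi/5) + 3*exp(2*I*pi/5)) + (2 + 3*exp(-4*I*pi/5) + 2*exp(4*I*pi/5))] = 10/5 = 2
  <chi_rho, chi_1> = (1/5)[1*(7)*conj(1) + 1*(2 + 2*exp(-4*I*pi/5) + 3*exp(4*I*pi/5))*conj(exp(2*I*pi/5)) + 1*(2 + 3*exp(-2*I*pi/5) + 2*exp(2*I*pi/5))*conj(exp(4*I*pi/5)) + 1*(2 + 2*exp(-2*I*pi/5) + 3*exp(2*I*pi/5))*conj(exp(-4*I*pi/5)) + 1*(2 + 3*exp(-4*I*pi/5) + 2*exp(4*I*pi/5))*conj(exp(-2*I*pi/5))]
      = (1/5)[(7) + (2*exp(-2*I*pi/5) + 2*exp(4*I*pi/5) + 3*exp(2*I*pi/5)) + (2*exp(-2*I*pi/5) + 2*exp(-4*I*pi/5) + 3*exp(4*I*pi/5)) + (3*exp(-4*I*pi/5) + 2*exp(4*I*pi/5) + 2*exp(2*I*pi/5)) + (3*exp(-2*I*pi/5) + 2*exp(-4*I*pi/5) + 2*exp(2*I*pi/5))] = 0/5 = 0
  <chi_rho, chi_2> = (1/5)[1*(7)*conj(1) + 1*(2 + 2*exp(-4*I*pi/5) + 3*exp(4*I*pi/5))*conj(exp(4*I*pi/5)) + 1*(2 + 3*exp(-2*I*pi/5) + 2*exp(2*I*pi/5))*conj(exp(-2*I*pi/5)) + 1*(2 + 2*exp(-2*I*pi/5) + 3*exp(2*I*pi/5))*conj(exp(2*I*pi/5)) + 1*(2 + 3*exp(-4*I*pi/5) + 2*exp(4*I*pi/5))*conj(exp(-4*I*pi/5))]
      = (1/5)[(7) + (3 + 2*exp(-4*I*pi/5) + 2*exp(2*I*pi/5)) + (3 + 2*exp(4*I*pi/5) + 2*exp(2*I*pi/5)) + (3 + 2*exp(-2*I*pi/5) + 2*exp(-4*I*pi/5)) + (3 + 2*exp(-2*I*pi/5) + 2*exp(4*I*pi/5))] = 15/5 = 3
  <chi_rho, chi_3> = (1/5)[1*(7)*conj(1) + 1*(2 + 2*exp(-4*I*pi/5) + 3*exp(4*I*pi/5))*conj(exp(-4*I*pi/5)) + 1*(2 + 3*exp(-2*I*pi/5) + 2*exp(2*I*pi/5))*conj(exp(2*I*pi/5)) + 1*(2 + 2*exp(-2*I*pi/5) + 3*exp(2*I*pi/5))*conj(exp(-2*I*pi/5)) + 1*(2 + 3*exp(-4*I*pi/5) + 2*exp(4*I*pi/5))*conj(exp(4*I*pi/5))]
      = (1/5)[(7) + (2 + 3*exp(-2*I*pi/5) + 2*exp(4*I*pi/5)) + (2 + 2*exp(-2*I*pi/5) + 3*exp(-4*I*pi/5)) + (2 + 3*exp(4*I*pi/5) + 2*exp(2*I*pi/5)) + (2 + 2*exp(-4*I*pi/5) + 3*exp(2*I*pi/5))] = 10/5 = 2
  <chi_rho, chi_4> = (1/5)[1*(7)*conj(1) + 1*(2 + 2*exp(-4*I*pi/5) + 3*exp(4*I*pi/5))*conj(exp(-2*I*pi/5)) + 1*(2 + 3*exp(-2*I*pi/5) + 2*exp(2*I*pi/5))*conj(exp(-4*I*pi/5)) + 1*(2 + 2*exp(-2*I*pi/5) + 3*exp(2*I*pi/5))*conj(exp(4*I*pi/5)) + 1*(2 + 3*exp(-4*I*pi/5) + 2*exp(4*I*pi/5))*conj(exp(2*I*pi/5))]
      = (1/5)[(7) + (2*exp(-2*I*pi/5) + 3*exp(-4*I*pi/5) + 2*exp(2*I*pi/5)) + (2*exp(-4*I*pi/5) + 2*exp(4*I*pi/5) + 3*exp(2*I*pi/5)) + (3*exp(-2*I*pi/5) + 2*exp(-4*I*pi/5) + 2*exp(4*I*pi/5)) + (2*exp(-2*I*pi/5) + 3*exp(4*I*pi/5) + 2*exp(2*I*pi/5))] = 0/5 = 0
(Exp terms are combined using exp(i*s)*conj(exp(i*t)) = exp(i*(s-t)), and sums of them are collapsed using the identity that for every m > 1 the m distinct m-th roots of unity sum to 0, e.g. 1 + exp(2*I*pi/3) + exp(-2*I*pi/3) = 0.)
Dimension check: dim(rho) = sum (mult * dim) = 2*1 + 0*1 + 3*1 + 2*1 + 0*1 = 7 = chi_rho(e) = 7.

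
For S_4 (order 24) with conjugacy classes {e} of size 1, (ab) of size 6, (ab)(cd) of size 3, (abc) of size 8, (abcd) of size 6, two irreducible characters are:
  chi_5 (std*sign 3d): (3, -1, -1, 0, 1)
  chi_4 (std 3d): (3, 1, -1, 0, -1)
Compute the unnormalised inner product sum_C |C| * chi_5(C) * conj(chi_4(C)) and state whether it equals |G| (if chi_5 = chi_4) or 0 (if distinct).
Sum = 0; so <chi_5, chi_4> = 0 (distinct irreducibles are orthogonal).

Details: Compute term by term over conjugacy classes (|C| * chi_5(C) * conj(chi_4(C))):
  1*(3)*conj(3) + 6*(-1)*conj(1) + 3*(-1)*conj(-1) + 8*(0)*conj(0) + 6*(1)*conj(-1)
  = (9) + (-6) + (3) + (0) + (-6)
  = 0.
Dividing by |G| = 24 gives 0/24 = 0, matching the row-orthogonality relation <chi_5, chi_4> = [chi_5 = chi_4].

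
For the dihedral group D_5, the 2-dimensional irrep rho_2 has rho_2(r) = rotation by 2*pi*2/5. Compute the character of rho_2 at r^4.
chi_{rho_2}(r^4) = 2*cos(2*pi*2*4/5) = -sqrt(5)/2 - 1/2

rho_2(r^4) is rotation by angle 2*pi*2*4/5, whose trace is 2*cos(2*pi*2*4/5) = -sqrt(5)/2 - 1/2.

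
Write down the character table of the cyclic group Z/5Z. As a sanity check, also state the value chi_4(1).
Character table of Z/5Z (irreps indexed chi_0,...,chi_4 with chi_k(m) = zeta_5^(k*m), zeta_5 = exp(2*pi*i/5)):
  irrep \ class  {0} (size 1)  {1} (size 1)    {2} (size 1)    {3} (size 1)    {4} (size 1)  
  chi_0          1             1               1               1               1             
  chi_1          1             exp(2*I*pi/5)   exp(4*I*pi/5)   exp(-4*I*pi/5)  exp(-2*I*pi/5)
  chi_2          1             exp(4*I*pi/5)   exp(-2*I*pi/5)  exp(2*I*pi/5)   exp(-4*I*pi/5)
  chi_3          1             exp(-4*I*pi/5)  exp(2*I*pi/5)   exp(-2*I*pi/5)  exp(4*I*pi/5) 
  chi_4          1             exp(-2*I*pi/5)  exp(-4*I*pi/5)  exp(4*I*pi/5)   exp(2*I*pi/5) 

Spot check: chi_4(1) = zeta_5^(4*1) = zeta_5^4 = exp(-2*I*pi/5).

Z/5Z is abelian, so all 5 irreducible complex representations are 1-dimensional. They are given by chi_k(m) = zeta_5^(k*m) for k = 0,...,4. Row orthogonality: sum_m chi_k(m) conj(chi_l(m)) = 5 * [k = l].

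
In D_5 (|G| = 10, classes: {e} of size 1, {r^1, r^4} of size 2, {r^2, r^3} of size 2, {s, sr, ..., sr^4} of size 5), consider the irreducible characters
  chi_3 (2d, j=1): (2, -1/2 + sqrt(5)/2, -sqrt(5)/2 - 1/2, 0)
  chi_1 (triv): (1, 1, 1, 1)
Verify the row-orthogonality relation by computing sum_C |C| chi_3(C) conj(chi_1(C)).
Sum = 0; so <chi_3, chi_1> = 0 (distinct irreducibles are orthogonal).

Compute term by term over conjugacy classes (|C| * chi_3(C) * conj(chi_1(C))):
  1*(2)*conj(1) + 2*(-1/2 + sqrt(5)/2)*conj(1) + 2*(-sqrt(5)/2 - 1/2)*conj(1) + 5*(0)*conj(1)
  = (2) + (-1 + sqrt(5)) + (-sqrt(5) - 1) + (0)
  = 0.
Dividing by |G| = 10 gives 0/10 = 0, matching the row-orthogonality relation <chi_3, chi_1> = [chi_3 = chi_1].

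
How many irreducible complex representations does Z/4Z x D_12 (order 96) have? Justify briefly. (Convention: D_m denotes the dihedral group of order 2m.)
36

Working: The number of irreducible complex representations of a finite group equals its number of conjugacy classes. For a direct product, #classes(G x H) = #classes(G) * #classes(H). Z/4Z has 4 classes (abelian), D_12 has 9 classes, so 4 * 9 = 36, so Z/4Z x D_12 (order 96) has exactly 36 irreducible complex representations.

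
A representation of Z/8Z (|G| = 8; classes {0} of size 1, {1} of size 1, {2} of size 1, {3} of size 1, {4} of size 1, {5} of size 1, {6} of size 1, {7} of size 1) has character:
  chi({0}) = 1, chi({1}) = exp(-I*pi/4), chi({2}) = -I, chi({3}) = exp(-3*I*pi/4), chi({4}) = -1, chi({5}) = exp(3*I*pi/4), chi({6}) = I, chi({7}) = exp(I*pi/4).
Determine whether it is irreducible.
Irreducible: <chi, chi> = 1.

<chi, chi> = (1/|G|) sum_C |C| * |chi(C)|^2 = (1/8)[1*|1|^2 + 1*|exp(-I*pi/4)|^2 + 1*|-I|^2 + 1*|exp(-3*I*pi/4)|^2 + 1*|-1|^2 + 1*|exp(3*I*pi/4)|^2 + 1*|I|^2 + 1*|exp(I*pi/4)|^2]
  = (1/8)[(1) + (1) + (1) + (1) + (1) + (1) + (1) + (1)] = 8/8 = 1.
(Exp terms are combined using exp(i*s)*conj(exp(i*t)) = exp(i*(s-t)), and sums of them are collapsed using the identity that for every m > 1 the m distinct m-th roots of unity sum to 0, e.g. 1 + exp(2*I*pi/3) + exp(-2*I*pi/3) = 0.)
A character is irreducible iff <chi, chi> = 1, so this representation is irreducible.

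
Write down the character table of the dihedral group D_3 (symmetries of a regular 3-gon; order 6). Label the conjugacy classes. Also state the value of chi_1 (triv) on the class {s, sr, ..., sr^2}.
Conjugacy classes: {e} of size 1, {r^1, r^2} of size 2, {s, sr, ..., sr^2} of size 3.
Character table:
  irrep \ class              {e} (size 1)  {r^1, r^2} (size 2)  {s, sr, ..., sr^2} (size 3)
  chi_1 (triv)               1             1                    1                          
  chi_2 (sign: r->1, s->-1)  1             1                    -1                         
  chi_3 (2d, j=1)            2             -1                   0                          

Spot check: chi_1 (triv) on {s, sr, ..., sr^2} = 1.

Working: D_3 has order 2*3 = 6 with 3 conjugacy classes, hence 3 irreducibles. Sum of squared dims 1 + 1 + 4 = 6 = |G|. Linear characters come from the abelianisation; the 2-dimensional irreps have character r^k -> 2*cos(2*pi*j*k/3), reflections -> 0.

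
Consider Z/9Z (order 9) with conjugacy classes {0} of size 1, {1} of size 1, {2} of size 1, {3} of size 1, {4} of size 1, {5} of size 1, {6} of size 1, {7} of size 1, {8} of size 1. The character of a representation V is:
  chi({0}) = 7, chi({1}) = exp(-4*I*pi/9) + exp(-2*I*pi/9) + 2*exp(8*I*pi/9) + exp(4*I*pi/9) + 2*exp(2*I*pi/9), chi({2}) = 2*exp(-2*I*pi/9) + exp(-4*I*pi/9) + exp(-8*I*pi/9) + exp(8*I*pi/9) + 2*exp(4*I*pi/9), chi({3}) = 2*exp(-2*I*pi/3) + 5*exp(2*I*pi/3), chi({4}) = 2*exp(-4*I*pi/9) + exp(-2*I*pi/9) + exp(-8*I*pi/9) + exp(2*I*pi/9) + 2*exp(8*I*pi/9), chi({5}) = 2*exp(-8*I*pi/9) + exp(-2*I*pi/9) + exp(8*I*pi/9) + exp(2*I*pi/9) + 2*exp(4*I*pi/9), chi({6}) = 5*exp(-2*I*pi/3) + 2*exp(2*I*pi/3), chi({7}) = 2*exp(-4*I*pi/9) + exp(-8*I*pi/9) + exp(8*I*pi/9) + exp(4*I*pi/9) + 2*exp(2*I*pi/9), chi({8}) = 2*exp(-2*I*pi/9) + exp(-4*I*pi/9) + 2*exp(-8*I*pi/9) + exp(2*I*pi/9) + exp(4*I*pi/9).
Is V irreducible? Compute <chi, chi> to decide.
Not irreducible (reducible): <chi, chi> = 11 > 1.

Solution. <chi, chi> = (1/|G|) sum_C |C| * |chi(C)|^2 = (1/9)[1*|7|^2 + 1*|exp(-4*I*pi/9) + exp(-2*I*pi/9) + 2*exp(8*I*pi/9) + exp(4*I*pi/9) + 2*exp(2*I*pi/9)|^2 + 1*|2*exp(-2*I*pi/9) + exp(-4*I*pi/9) + exp(-8*I*pi/9) + exp(8*I*pi/9) + 2*exp(4*I*pi/9)|^2 + 1*|2*exp(-2*I*pi/3) + 5*exp(2*I*pi/3)|^2 + 1*|2*exp(-4*I*pi/9) + exp(-2*I*pi/9) + exp(-8*I*pi/9) + exp(2*I*pi/9) + 2*exp(8*I*pi/9)|^2 + 1*|2*exp(-8*I*pi/9) + exp(-2*I*pi/9) + exp(8*I*pi/9) + exp(2*I*pi/9) + 2*exp(4*I*pi/9)|^2 + 1*|5*exp(-2*I*pi/3) + 2*exp(2*I*pi/3)|^2 + 1*|2*exp(-4*I*pi/9) + exp(-8*I*pi/9) + exp(8*I*pi/9) + exp(4*I*pi/9) + 2*exp(2*I*pi/9)|^2 + 1*|2*exp(-2*I*pi/9) + exp(-4*I*pi/9) + 2*exp(-8*I*pi/9) + exp(2*I*pi/9) + exp(4*I*pi/9)|^2]
  = (1/9)[(49) + (11 + 9*exp(-2*I*pi/3) + 4*exp(-4*I*pi/9) + 3*exp(-2*I*pi/9) + 3*exp(-8*I*pi/9) + 3*exp(8*I*pi/9) + 3*exp(2*I*pi/9) + 4*exp(4*I*pi/9) + 9*exp(2*I*pi/3)) + (11 + 9*exp(-2*I*pi/3) + 3*exp(-4*I*pi/9) + 3*exp(-2*I*pi/9) + 4*exp(-8*I*pi/9) + 4*exp(8*I*pi/9) + 3*exp(2*I*pi/9) + 3*exp(4*I*pi/9) + 9*exp(2*I*pi/3)) + (19) + (11 + 9*exp(-2*I*pi/3) + 3*exp(-4*I*pi/9) + 4*exp(-2*I*pi/9) + 3*exp(-8*I*pi/9) + 3*exp(8*I*pi/9) + 4*exp(2*I*pi/9) + 3*exp(4*I*pi/9) + 9*exp(2*I*pi/3)) + (11 + 9*exp(-2*I*pi/3) + 3*exp(-4*I*pi/9) + 4*exp(-2*I*pi/9) + 3*exp(-8*I*pi/9) + 3*exp(8*I*pi/9) + 4*exp(2*I*pi/9) + 3*exp(4*I*pi/9) + 9*exp(2*I*pi/3)) + (19) + (11 + 9*exp(-2*I*pi/3) + 3*exp(-4*I*pi/9) + 3*exp(-2*I*pi/9) + 4*exp(-8*I*pi/9) + 4*exp(8*I*pi/9) + 3*exp(2*I*pi/9) + 3*exp(4*I*pi/9) + 9*exp(2*I*pi/3)) + (11 + 9*exp(-2*I*pi/3) + 4*exp(-4*I*pi/9) + 3*exp(-2*I*pi/9) + 3*exp(-8*I*pi/9) + 3*exp(8*I*pi/9) + 3*exp(2*I*pi/9) + 4*exp(4*I*pi/9) + 9*exp(2*I*pi/3))] = 99/9 = 11.
(Exp terms are combined using exp(i*s)*conj(exp(i*t)) = exp(i*(s-t)), and sums of them are collapsed using the identity that for every m > 1 the m distinct m-th roots of unity sum to 0, e.g. 1 + exp(2*I*pi/3) + exp(-2*I*pi/3) = 0.)
A character is irreducible iff <chi, chi> = 1, so this representation is reducible.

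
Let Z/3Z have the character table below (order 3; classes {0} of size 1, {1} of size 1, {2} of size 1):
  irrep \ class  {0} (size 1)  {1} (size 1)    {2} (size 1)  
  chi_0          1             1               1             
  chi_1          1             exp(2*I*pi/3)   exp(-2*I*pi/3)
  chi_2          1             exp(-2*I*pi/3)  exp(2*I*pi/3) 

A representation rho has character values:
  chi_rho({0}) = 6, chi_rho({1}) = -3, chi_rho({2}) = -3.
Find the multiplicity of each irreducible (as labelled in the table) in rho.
Multiplicities: chi_0: 0, chi_1: 3, chi_2: 3.

Derivation: Use <chi_rho, chi> = (1/|G|) sum_C |C| * chi_rho(C) * conj(chi(C)) with |G| = 3 for each irreducible chi in the table:
  <chi_rho, chi_0> = (1/3)[1*(6)*conj(1) + 1*(-3)*conj(1) + 1*(-3)*conj(1)]
      = (1/3)[(6) + (-3) + (-3)] = 0/3 = 0
  <chi_rho, chi_1> = (1/3)[1*(6)*conj(1) + 1*(-3)*conj(exp(2*I*pi/3)) + 1*(-3)*conj(exp(-2*I*pi/3))]
      = (1/3)[(6) + (3 + 3*exp(2*I*pi/3)) + (3 + 3*exp(-2*I*pi/3))] = 9/3 = 3
  <chi_rho, chi_2> = (1/3)[1*(6)*conj(1) + 1*(-3)*conj(exp(-2*I*pi/3)) + 1*(-3)*conj(exp(2*I*pi/3))]
      = (1/3)[(6) + (3 + 3*exp(-2*I*pi/3)) + (3 + 3*exp(2*I*pi/3))] = 9/3 = 3
(Exp terms are combined using exp(i*s)*conj(exp(i*t)) = exp(i*(s-t)), and sums of them are collapsed using the identity that for every m > 1 the m distinct m-th roots of unity sum to 0, e.g. 1 + exp(2*I*pi/3) + exp(-2*I*pi/3) = 0.)
Dimension check: dim(rho) = sum (mult * dim) = 0*1 + 3*1 + 3*1 = 6 = chi_rho(e) = 6.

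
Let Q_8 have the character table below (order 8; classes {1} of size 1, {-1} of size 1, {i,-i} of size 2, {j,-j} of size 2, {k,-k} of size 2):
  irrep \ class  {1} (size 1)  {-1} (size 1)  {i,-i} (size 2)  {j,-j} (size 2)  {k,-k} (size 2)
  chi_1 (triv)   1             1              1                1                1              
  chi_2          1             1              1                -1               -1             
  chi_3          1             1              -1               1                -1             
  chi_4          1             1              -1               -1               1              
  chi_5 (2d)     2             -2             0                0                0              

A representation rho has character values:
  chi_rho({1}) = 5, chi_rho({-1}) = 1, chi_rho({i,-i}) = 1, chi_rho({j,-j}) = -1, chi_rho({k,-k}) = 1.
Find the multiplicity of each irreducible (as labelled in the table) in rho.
Multiplicities: chi_1: 1, chi_2: 1, chi_3: 0, chi_4: 1, chi_5: 1.

Justification: Use <chi_rho, chi> = (1/|G|) sum_C |C| * chi_rho(C) * conj(chi(C)) with |G| = 8 for each irreducible chi in the table:
  <chi_rho, chi_1> = (1/8)[1*(5)*conj(1) + 1*(1)*conj(1) + 2*(1)*conj(1) + 2*(-1)*conj(1) + 2*(1)*conj(1)]
      = (1/8)[(5) + (1) + (2) + (-2) + (2)] = 8/8 = 1
  <chi_rho, chi_2> = (1/8)[1*(5)*conj(1) + 1*(1)*conj(1) + 2*(1)*conj(1) + 2*(-1)*conj(-1) + 2*(1)*conj(-1)]
      = (1/8)[(5) + (1) + (2) + (2) + (-2)] = 8/8 = 1
  <chi_rho, chi_3> = (1/8)[1*(5)*conj(1) + 1*(1)*conj(1) + 2*(1)*conj(-1) + 2*(-1)*conj(1) + 2*(1)*conj(-1)]
      = (1/8)[(5) + (1) + (-2) + (-2) + (-2)] = 0/8 = 0
  <chi_rho, chi_4> = (1/8)[1*(5)*conj(1) + 1*(1)*conj(1) + 2*(1)*conj(-1) + 2*(-1)*conj(-1) + 2*(1)*conj(1)]
      = (1/8)[(5) + (1) + (-2) + (2) + (2)] = 8/8 = 1
  <chi_rho, chi_5> = (1/8)[1*(5)*conj(2) + 1*(1)*conj(-2) + 2*(1)*conj(0) + 2*(-1)*conj(0) + 2*(1)*conj(0)]
      = (1/8)[(10) + (-2) + (0) + (0) + (0)] = 8/8 = 1
Dimension check: dim(rho) = sum (mult * dim) = 1*1 + 1*1 + 0*1 + 1*1 + 1*2 = 5 = chi_rho(e) = 5.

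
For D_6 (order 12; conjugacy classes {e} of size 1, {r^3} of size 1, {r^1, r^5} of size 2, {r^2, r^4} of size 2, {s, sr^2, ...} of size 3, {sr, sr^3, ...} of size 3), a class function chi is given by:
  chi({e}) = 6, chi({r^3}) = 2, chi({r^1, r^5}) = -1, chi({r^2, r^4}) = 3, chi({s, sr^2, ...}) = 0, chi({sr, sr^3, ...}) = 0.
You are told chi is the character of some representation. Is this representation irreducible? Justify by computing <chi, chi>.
Not irreducible (reducible): <chi, chi> = 5 > 1.

Why: <chi, chi> = (1/|G|) sum_C |C| * |chi(C)|^2 = (1/12)[1*|6|^2 + 1*|2|^2 + 2*|-1|^2 + 2*|3|^2 + 3*|0|^2 + 3*|0|^2]
  = (1/12)[(36) + (4) + (2) + (18) + (0) + (0)] = 60/12 = 5.
A character is irreducible iff <chi, chi> = 1, so this representation is reducible.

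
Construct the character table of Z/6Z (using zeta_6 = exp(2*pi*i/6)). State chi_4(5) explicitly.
Character table of Z/6Z (irreps indexed chi_0,...,chi_5 with chi_k(m) = zeta_6^(k*m), zeta_6 = exp(2*pi*i/6)):
  irrep \ class  {0} (size 1)  {1} (size 1)    {2} (size 1)    {3} (size 1)  {4} (size 1)    {5} (size 1)  
  chi_0          1             1               1               1             1               1             
  chi_1          1             exp(I*pi/3)     exp(2*I*pi/3)   -1            exp(-2*I*pi/3)  exp(-I*pi/3)  
  chi_2          1             exp(2*I*pi/3)   exp(-2*I*pi/3)  1             exp(2*I*pi/3)   exp(-2*I*pi/3)
  chi_3          1             -1              1               -1            1               -1            
  chi_4          1             exp(-2*I*pi/3)  exp(2*I*pi/3)   1             exp(-2*I*pi/3)  exp(2*I*pi/3) 
  chi_5          1             exp(-I*pi/3)    exp(-2*I*pi/3)  -1            exp(2*I*pi/3)   exp(I*pi/3)   

Spot check: chi_4(5) = zeta_6^(4*5) = zeta_6^20 = exp(2*I*pi/3).

Details: Z/6Z is abelian, so all 6 irreducible complex representations are 1-dimensional. They are given by chi_k(m) = zeta_6^(k*m) for k = 0,...,5. Row orthogonality: sum_m chi_k(m) conj(chi_l(m)) = 6 * [k = l].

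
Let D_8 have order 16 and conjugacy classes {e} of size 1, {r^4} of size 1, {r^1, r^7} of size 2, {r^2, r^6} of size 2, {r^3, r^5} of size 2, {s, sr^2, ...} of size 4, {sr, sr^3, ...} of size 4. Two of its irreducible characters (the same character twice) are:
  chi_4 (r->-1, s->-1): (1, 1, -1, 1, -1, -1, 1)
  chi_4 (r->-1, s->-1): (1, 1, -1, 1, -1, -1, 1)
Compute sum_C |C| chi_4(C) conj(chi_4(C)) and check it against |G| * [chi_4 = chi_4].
Sum = 16 = |G| = 16; so <chi_4, chi_4> = 1 (norm-1 confirms irreducibility).

Derivation: Compute term by term over conjugacy classes (|C| * chi_4(C) * conj(chi_4(C))):
  1*(1)*conj(1) + 1*(1)*conj(1) + 2*(-1)*conj(-1) + 2*(1)*conj(1) + 2*(-1)*conj(-1) + 4*(-1)*conj(-1) + 4*(1)*conj(1)
  = (1) + (1) + (2) + (2) + (2) + (4) + (4)
  = 16.
Dividing by |G| = 16 gives 16/16 = 1, matching the row-orthogonality relation <chi_4, chi_4> = [chi_4 = chi_4].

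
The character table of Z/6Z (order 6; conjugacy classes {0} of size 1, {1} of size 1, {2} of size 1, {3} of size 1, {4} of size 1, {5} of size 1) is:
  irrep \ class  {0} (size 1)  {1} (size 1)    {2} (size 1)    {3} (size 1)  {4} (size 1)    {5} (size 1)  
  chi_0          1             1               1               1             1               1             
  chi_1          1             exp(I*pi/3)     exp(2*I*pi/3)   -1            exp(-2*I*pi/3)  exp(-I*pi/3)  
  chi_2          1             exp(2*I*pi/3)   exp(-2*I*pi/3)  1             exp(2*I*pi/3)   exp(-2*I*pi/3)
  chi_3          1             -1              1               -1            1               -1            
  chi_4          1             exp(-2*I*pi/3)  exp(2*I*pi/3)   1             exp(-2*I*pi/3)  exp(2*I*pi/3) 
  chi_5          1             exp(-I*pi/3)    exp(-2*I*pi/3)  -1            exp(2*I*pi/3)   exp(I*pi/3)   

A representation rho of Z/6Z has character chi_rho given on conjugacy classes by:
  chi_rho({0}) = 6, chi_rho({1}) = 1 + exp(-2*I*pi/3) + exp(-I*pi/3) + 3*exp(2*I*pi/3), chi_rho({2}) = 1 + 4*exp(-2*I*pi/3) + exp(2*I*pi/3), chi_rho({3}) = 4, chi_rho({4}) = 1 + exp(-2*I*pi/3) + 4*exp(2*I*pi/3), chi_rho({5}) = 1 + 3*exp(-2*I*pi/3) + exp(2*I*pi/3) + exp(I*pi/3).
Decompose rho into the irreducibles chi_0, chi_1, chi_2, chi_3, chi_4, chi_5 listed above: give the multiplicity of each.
Multiplicities: chi_0: 1, chi_1: 0, chi_2: 3, chi_3: 0, chi_4: 1, chi_5: 1.

Proof sketch: Use <chi_rho, chi> = (1/|G|) sum_C |C| * chi_rho(C) * conj(chi(C)) with |G| = 6 for each irreducible chi in the table:
  <chi_rho, chi_0> = (1/6)[1*(6)*conj(1) + 1*(1 + exp(-2*I*pi/3) + exp(-I*pi/3) + 3*exp(2*I*pi/3))*conj(1) + 1*(1 + 4*exp(-2*I*pi/3) + exp(2*I*pi/3))*conj(1) + 1*(4)*conj(1) + 1*(1 + exp(-2*I*pi/3) + 4*exp(2*I*pi/3))*conj(1) + 1*(1 + 3*exp(-2*I*pi/3) + exp(2*I*pi/3) + exp(I*pi/3))*conj(1)]
      = (1/6)[(6) + (1 + exp(-2*I*pi/3) + exp(-I*pi/3) + 3*exp(2*I*pi/3)) + (1 + 4*exp(-2*I*pi/3) + exp(2*I*pi/3)) + (4) + (1 + exp(-2*I*pi/3) + 4*exp(2*I*pi/3)) + (1 + 3*exp(-2*I*pi/3) + exp(2*I*pi/3) + exp(I*pi/3))] = 6/6 = 1
  <chi_rho, chi_1> = (1/6)[1*(6)*conj(1) + 1*(1 + exp(-2*I*pi/3) + exp(-I*pi/3) + 3*exp(2*I*pi/3))*conj(exp(I*pi/3)) + 1*(1 + 4*exp(-2*I*pi/3) + exp(2*I*pi/3))*conj(exp(2*I*pi/3)) + 1*(4)*conj(-1) + 1*(1 + exp(-2*I*pi/3) + 4*exp(2*I*pi/3))*conj(exp(-2*I*pi/3)) + 1*(1 + 3*exp(-2*I*pi/3) + exp(2*I*pi/3) + exp(I*pi/3))*conj(exp(-I*pi/3))]
      = (1/6)[(6) + (-1 + exp(-2*I*pi/3) + exp(-I*pi/3) + 3*exp(I*pi/3)) + (1 + exp(-2*I*pi/3) + 4*exp(2*I*pi/3)) + (-4) + (1 + 4*exp(-2*I*pi/3) + exp(2*I*pi/3)) + (-1 + 3*exp(-I*pi/3) + exp(2*I*pi/3) + exp(I*pi/3))] = 0/6 = 0
  <chi_rho, chi_2> = (1/6)[1*(6)*conj(1) + 1*(1 + exp(-2*I*pi/3) + exp(-I*pi/3) + 3*exp(2*I*pi/3))*conj(exp(2*I*pi/3)) + 1*(1 + 4*exp(-2*I*pi/3) + exp(2*I*pi/3))*conj(exp(-2*I*pi/3)) + 1*(4)*conj(1) + 1*(1 + exp(-2*I*pi/3) + 4*exp(2*I*pi/3))*conj(exp(2*I*pi/3)) + 1*(1 + 3*exp(-2*I*pi/3) + exp(2*I*pi/3) + exp(I*pi/3))*conj(exp(-2*I*pi/3))]
      = (1/6)[(6) + (1) + (3) + (4) + (3) + (1)] = 18/6 = 3
  <chi_rho, chi_3> = (1/6)[1*(6)*conj(1) + 1*(1 + exp(-2*I*pi/3) + exp(-I*pi/3) + 3*exp(2*I*pi/3))*conj(-1) + 1*(1 + 4*exp(-2*I*pi/3) + exp(2*I*pi/3))*conj(1) + 1*(4)*conj(-1) + 1*(1 + exp(-2*I*pi/3) + 4*exp(2*I*pi/3))*conj(1) + 1*(1 + 3*exp(-2*I*pi/3) + exp(2*I*pi/3) + exp(I*pi/3))*conj(-1)]
      = (1/6)[(6) + (-1 - 3*exp(2*I*pi/3) - exp(-I*pi/3) - exp(-2*I*pi/3)) + (1 + 4*exp(-2*I*pi/3) + exp(2*I*pi/3)) + (-4) + (1 + exp(-2*I*pi/3) + 4*exp(2*I*pi/3)) + (-1 - exp(I*pi/3) - exp(2*I*pi/3) - 3*exp(-2*I*pi/3))] = 0/6 = 0
  <chi_rho, chi_4> = (1/6)[1*(6)*conj(1) + 1*(1 + exp(-2*I*pi/3) + exp(-I*pi/3) + 3*exp(2*I*pi/3))*conj(exp(-2*I*pi/3)) + 1*(1 + 4*exp(-2*I*pi/3) + exp(2*I*pi/3))*conj(exp(2*I*pi/3)) + 1*(4)*conj(1) + 1*(1 + exp(-2*I*pi/3) + 4*exp(2*I*pi/3))*conj(exp(-2*I*pi/3)) + 1*(1 + 3*exp(-2*I*pi/3) + exp(2*I*pi/3) + exp(I*pi/3))*conj(exp(2*I*pi/3))]
      = (1/6)[(6) + (1 + 3*exp(-2*I*pi/3) + exp(2*I*pi/3) + exp(I*pi/3)) + (1 + exp(-2*I*pi/3) + 4*exp(2*I*pi/3)) + (4) + (1 + 4*exp(-2*I*pi/3) + exp(2*I*pi/3)) + (1 + exp(-2*I*pi/3) + exp(-I*pi/3) + 3*exp(2*I*pi/3))] = 6/6 = 1
  <chi_rho, chi_5> = (1/6)[1*(6)*conj(1) + 1*(1 + exp(-2*I*pi/3) + exp(-I*pi/3) + 3*exp(2*I*pi/3))*conj(exp(-I*pi/3)) + 1*(1 + 4*exp(-2*I*pi/3) + exp(2*I*pi/3))*conj(exp(-2*I*pi/3)) + 1*(4)*conj(-1) + 1*(1 + exp(-2*I*pi/3) + 4*exp(2*I*pi/3))*conj(exp(2*I*pi/3)) + 1*(1 + 3*exp(-2*I*pi/3) + exp(2*I*pi/3) + exp(I*pi/3))*conj(exp(I*pi/3))]
      = (1/6)[(6) + (-1) + (3) + (-4) + (3) + (-1)] = 6/6 = 1
(Exp terms are combined using exp(i*s)*conj(exp(i*t)) = exp(i*(s-t)), and sums of them are collapsed using the identity that for every m > 1 the m distinct m-th roots of unity sum to 0, e.g. 1 + exp(2*I*pi/3) + exp(-2*I*pi/3) = 0.)
Dimension check: dim(rho) = sum (mult * dim) = 1*1 + 0*1 + 3*1 + 0*1 + 1*1 + 1*1 = 6 = chi_rho(e) = 6.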